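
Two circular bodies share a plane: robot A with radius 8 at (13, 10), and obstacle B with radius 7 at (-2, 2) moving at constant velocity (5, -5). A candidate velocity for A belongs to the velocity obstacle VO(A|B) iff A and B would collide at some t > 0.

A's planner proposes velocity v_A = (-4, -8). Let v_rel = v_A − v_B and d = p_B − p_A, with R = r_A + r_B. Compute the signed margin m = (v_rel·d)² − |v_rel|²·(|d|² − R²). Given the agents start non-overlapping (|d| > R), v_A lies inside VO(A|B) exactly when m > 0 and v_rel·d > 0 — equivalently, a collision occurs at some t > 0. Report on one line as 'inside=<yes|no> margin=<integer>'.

d = (-15, -8),  |d|² = 289;  R = 8+7 = 15,  c = 289−15² = 64
v_rel = (-9, -3),  |v_rel|² = 90;  v_rel·d = (-9)·(-15) + (-3)·(-8) = 159
90·t² − 318·t + 64 = 0  ⇒  m = 159² − 90·64 = 19521
m = 19521 > 0,  v_rel·d = 159 > 0  ⇒  inside

inside=yes margin=19521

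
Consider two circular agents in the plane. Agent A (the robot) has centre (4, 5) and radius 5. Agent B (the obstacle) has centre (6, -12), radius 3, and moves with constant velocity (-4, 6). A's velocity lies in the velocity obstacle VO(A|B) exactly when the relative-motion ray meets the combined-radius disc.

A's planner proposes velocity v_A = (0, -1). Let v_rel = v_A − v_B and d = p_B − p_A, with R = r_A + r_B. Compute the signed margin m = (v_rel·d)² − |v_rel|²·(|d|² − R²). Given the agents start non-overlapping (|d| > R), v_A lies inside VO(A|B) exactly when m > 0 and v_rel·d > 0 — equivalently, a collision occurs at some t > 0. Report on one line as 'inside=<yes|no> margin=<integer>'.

d = (2, -17),  |d|² = 293;  R = 5+3 = 8,  c = 293−8² = 229
v_rel = (4, -7),  |v_rel|² = 65;  v_rel·d = (4)·(2) + (-7)·(-17) = 127
65·t² − 254·t + 229 = 0  ⇒  m = 127² − 65·229 = 1244
m = 1244 > 0,  v_rel·d = 127 > 0  ⇒  inside

inside=yes margin=1244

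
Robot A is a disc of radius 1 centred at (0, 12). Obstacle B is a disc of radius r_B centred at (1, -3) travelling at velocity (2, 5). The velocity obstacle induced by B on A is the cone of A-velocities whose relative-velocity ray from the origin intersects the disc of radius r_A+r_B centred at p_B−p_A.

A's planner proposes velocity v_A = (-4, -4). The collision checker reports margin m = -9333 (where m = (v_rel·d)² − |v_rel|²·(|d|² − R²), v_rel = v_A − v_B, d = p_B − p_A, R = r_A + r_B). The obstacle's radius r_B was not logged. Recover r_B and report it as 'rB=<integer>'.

m = -9333
d = (1, -15);  v_rel = (-6, -9),  |v_rel|² = 117
v_rel×d = (-6)·(-15) − (-9)·(1) = 99
since m = R²·117 − 99²:  R² = (9801 + -9333) / 117 = 4
R = √4 = 2  ⇒  r_B = 2 − 1 = 1

rB=1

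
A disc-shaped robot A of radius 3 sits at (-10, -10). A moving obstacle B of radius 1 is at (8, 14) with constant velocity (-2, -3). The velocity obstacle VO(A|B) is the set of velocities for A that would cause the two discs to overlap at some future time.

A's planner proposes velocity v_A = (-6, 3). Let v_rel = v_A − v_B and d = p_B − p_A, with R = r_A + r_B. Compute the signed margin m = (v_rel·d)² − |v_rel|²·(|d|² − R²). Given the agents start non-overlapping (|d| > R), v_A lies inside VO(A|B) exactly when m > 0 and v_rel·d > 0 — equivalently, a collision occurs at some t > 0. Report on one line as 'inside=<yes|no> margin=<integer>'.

d = (18, 24),  |d|² = 900;  R = 3+1 = 4,  c = 900−4² = 884
v_rel = (-4, 6),  |v_rel|² = 52;  v_rel·d = (-4)·(18) + (6)·(24) = 72
52·t² − 144·t + 884 = 0  ⇒  m = 72² − 52·884 = -40784
m = -40784 < 0,  v_rel·d = 72 > 0  ⇒  outside

inside=no margin=-40784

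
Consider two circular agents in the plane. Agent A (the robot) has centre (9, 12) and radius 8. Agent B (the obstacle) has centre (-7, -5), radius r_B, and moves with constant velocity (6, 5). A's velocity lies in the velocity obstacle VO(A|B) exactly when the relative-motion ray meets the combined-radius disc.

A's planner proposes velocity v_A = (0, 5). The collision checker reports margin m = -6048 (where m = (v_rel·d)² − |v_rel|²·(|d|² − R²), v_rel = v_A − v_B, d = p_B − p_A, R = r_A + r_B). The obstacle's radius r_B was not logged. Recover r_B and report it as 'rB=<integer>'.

m = -6048
d = (-16, -17);  v_rel = (-6, 0),  |v_rel|² = 36
v_rel×d = (-6)·(-17) − (0)·(-16) = 102
since m = R²·36 − 102²:  R² = (10404 + -6048) / 36 = 121
R = √121 = 11  ⇒  r_B = 11 − 8 = 3

rB=3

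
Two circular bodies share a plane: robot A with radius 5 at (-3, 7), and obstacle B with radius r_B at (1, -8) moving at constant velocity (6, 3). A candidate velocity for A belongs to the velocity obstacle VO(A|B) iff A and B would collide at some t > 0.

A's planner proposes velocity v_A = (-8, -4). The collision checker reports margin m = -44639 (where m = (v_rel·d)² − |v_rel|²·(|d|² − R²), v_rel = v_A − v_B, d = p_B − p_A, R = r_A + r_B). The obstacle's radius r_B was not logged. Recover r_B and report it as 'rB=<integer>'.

m = -44639
d = (4, -15);  v_rel = (-14, -7),  |v_rel|² = 245
v_rel×d = (-14)·(-15) − (-7)·(4) = 238
since m = R²·245 − 238²:  R² = (56644 + -44639) / 245 = 49
R = √49 = 7  ⇒  r_B = 7 − 5 = 2

rB=2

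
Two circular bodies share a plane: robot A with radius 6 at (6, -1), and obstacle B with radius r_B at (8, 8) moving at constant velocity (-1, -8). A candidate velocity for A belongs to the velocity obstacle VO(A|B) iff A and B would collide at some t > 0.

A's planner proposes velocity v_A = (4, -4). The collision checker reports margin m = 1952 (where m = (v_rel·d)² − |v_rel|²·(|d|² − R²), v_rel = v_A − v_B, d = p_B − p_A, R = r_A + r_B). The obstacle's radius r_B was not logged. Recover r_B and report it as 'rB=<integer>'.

m = 1952
d = (2, 9);  v_rel = (5, 4),  |v_rel|² = 41
v_rel×d = (5)·(9) − (4)·(2) = 37
since m = R²·41 − 37²:  R² = (1369 + 1952) / 41 = 81
R = √81 = 9  ⇒  r_B = 9 − 6 = 3

rB=3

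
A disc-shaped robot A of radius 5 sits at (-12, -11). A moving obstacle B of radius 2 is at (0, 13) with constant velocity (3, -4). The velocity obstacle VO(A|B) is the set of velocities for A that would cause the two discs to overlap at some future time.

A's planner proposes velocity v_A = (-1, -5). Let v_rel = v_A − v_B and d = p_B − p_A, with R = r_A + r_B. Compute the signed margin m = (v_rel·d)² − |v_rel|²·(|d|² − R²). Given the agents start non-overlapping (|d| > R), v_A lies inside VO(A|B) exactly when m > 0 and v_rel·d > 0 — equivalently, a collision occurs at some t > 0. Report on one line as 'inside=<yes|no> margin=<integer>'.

d = (12, 24),  |d|² = 720;  R = 5+2 = 7,  c = 720−7² = 671
v_rel = (-4, -1),  |v_rel|² = 17;  v_rel·d = (-4)·(12) + (-1)·(24) = -72
17·t² + 144·t + 671 = 0  ⇒  m = (-72)² − 17·671 = -6223
m = -6223 < 0,  v_rel·d = -72 < 0  ⇒  outside

inside=no margin=-6223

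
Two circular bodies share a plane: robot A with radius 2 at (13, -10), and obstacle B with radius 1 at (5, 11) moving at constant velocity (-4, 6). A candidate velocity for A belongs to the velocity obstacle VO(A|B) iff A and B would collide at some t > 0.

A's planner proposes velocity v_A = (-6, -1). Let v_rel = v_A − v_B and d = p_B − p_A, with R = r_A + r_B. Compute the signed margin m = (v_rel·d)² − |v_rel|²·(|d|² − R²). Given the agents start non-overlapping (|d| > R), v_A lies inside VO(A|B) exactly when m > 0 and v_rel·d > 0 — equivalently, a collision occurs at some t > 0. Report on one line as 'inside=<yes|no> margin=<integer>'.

d = (-8, 21),  |d|² = 505;  R = 2+1 = 3,  c = 505−3² = 496
v_rel = (-2, -7),  |v_rel|² = 53;  v_rel·d = (-2)·(-8) + (-7)·(21) = -131
53·t² + 262·t + 496 = 0  ⇒  m = (-131)² − 53·496 = -9127
m = -9127 < 0,  v_rel·d = -131 < 0  ⇒  outside

inside=no margin=-9127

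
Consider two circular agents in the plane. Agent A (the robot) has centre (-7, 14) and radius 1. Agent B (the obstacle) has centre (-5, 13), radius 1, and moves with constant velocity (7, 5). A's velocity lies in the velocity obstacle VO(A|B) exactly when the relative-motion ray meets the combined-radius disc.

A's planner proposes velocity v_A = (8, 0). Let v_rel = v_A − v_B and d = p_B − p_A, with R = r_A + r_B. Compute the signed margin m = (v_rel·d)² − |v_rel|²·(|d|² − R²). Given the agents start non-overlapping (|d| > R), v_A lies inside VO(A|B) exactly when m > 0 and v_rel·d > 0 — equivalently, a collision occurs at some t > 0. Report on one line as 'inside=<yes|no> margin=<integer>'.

d = (2, -1),  |d|² = 5;  R = 1+1 = 2,  c = 5−2² = 1
v_rel = (1, -5),  |v_rel|² = 26;  v_rel·d = (1)·(2) + (-5)·(-1) = 7
26·t² − 14·t + 1 = 0  ⇒  m = 7² − 26·1 = 23
m = 23 > 0,  v_rel·d = 7 > 0  ⇒  inside

inside=yes margin=23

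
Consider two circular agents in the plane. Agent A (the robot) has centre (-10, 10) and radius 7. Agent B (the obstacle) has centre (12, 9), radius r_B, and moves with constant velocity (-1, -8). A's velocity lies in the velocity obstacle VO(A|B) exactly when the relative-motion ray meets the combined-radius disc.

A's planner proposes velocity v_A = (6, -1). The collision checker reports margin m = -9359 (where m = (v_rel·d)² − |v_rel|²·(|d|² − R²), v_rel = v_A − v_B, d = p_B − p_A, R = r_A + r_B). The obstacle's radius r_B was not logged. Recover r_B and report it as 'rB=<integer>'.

m = -9359
d = (22, -1);  v_rel = (7, 7),  |v_rel|² = 98
v_rel×d = (7)·(-1) − (7)·(22) = -161
since m = R²·98 − (-161)²:  R² = (25921 + -9359) / 98 = 169
R = √169 = 13  ⇒  r_B = 13 − 7 = 6

rB=6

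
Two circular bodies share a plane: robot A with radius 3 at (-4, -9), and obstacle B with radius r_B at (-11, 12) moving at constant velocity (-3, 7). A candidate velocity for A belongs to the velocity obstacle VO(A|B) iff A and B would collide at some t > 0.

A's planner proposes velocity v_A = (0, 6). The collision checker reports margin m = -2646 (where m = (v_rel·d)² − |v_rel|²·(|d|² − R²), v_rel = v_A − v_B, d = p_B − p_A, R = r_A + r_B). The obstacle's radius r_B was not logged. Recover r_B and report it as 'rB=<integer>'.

m = -2646
d = (-7, 21);  v_rel = (3, -1),  |v_rel|² = 10
v_rel×d = (3)·(21) − (-1)·(-7) = 56
since m = R²·10 − 56²:  R² = (3136 + -2646) / 10 = 49
R = √49 = 7  ⇒  r_B = 7 − 3 = 4

rB=4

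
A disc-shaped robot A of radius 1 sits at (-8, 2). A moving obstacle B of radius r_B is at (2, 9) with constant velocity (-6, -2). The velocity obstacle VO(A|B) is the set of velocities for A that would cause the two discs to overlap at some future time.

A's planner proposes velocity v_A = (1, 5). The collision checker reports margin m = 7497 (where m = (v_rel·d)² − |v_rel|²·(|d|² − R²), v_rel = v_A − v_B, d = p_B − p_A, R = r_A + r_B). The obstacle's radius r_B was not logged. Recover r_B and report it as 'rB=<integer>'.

m = 7497
d = (10, 7);  v_rel = (7, 7),  |v_rel|² = 98
v_rel×d = (7)·(7) − (7)·(10) = -21
since m = R²·98 − (-21)²:  R² = (441 + 7497) / 98 = 81
R = √81 = 9  ⇒  r_B = 9 − 1 = 8

rB=8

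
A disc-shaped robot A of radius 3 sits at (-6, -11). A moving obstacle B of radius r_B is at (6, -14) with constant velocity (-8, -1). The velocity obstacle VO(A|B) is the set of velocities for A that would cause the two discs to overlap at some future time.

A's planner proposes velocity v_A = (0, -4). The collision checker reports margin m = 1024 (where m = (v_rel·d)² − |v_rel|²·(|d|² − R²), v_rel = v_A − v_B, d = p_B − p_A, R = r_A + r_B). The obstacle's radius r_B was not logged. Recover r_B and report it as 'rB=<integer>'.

m = 1024
d = (12, -3);  v_rel = (8, -3),  |v_rel|² = 73
v_rel×d = (8)·(-3) − (-3)·(12) = 12
since m = R²·73 − 12²:  R² = (144 + 1024) / 73 = 16
R = √16 = 4  ⇒  r_B = 4 − 3 = 1

rB=1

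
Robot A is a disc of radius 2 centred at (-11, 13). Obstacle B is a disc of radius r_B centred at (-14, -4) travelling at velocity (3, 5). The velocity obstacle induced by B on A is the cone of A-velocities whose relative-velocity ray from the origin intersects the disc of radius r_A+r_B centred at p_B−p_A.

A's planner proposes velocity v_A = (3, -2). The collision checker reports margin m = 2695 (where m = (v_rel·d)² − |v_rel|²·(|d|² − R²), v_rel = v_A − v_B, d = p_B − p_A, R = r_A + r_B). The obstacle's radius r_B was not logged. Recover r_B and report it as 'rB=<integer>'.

m = 2695
d = (-3, -17);  v_rel = (0, -7),  |v_rel|² = 49
v_rel×d = (0)·(-17) − (-7)·(-3) = -21
since m = R²·49 − (-21)²:  R² = (441 + 2695) / 49 = 64
R = √64 = 8  ⇒  r_B = 8 − 2 = 6

rB=6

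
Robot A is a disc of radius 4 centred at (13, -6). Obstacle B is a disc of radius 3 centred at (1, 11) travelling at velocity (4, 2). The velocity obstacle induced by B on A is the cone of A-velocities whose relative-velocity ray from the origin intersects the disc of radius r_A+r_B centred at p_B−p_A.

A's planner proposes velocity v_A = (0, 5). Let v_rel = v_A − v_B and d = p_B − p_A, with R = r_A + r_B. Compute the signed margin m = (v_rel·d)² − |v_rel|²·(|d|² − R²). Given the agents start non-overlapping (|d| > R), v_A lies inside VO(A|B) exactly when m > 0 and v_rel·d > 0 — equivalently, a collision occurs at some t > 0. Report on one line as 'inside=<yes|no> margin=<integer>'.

d = (-12, 17),  |d|² = 433;  R = 4+3 = 7,  c = 433−7² = 384
v_rel = (-4, 3),  |v_rel|² = 25;  v_rel·d = (-4)·(-12) + (3)·(17) = 99
25·t² − 198·t + 384 = 0  ⇒  m = 99² − 25·384 = 201
m = 201 > 0,  v_rel·d = 99 > 0  ⇒  inside

inside=yes margin=201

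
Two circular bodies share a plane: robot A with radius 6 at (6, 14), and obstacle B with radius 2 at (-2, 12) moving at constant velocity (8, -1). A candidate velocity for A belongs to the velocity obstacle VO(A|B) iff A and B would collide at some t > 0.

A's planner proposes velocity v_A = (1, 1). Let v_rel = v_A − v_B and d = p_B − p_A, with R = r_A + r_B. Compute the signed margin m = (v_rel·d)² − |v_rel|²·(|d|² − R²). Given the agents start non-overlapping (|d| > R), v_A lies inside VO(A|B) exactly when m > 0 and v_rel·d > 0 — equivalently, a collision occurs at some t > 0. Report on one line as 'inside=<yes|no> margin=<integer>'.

d = (-8, -2),  |d|² = 68;  R = 6+2 = 8,  c = 68−8² = 4
v_rel = (-7, 2),  |v_rel|² = 53;  v_rel·d = (-7)·(-8) + (2)·(-2) = 52
53·t² − 104·t + 4 = 0  ⇒  m = 52² − 53·4 = 2492
m = 2492 > 0,  v_rel·d = 52 > 0  ⇒  inside

inside=yes margin=2492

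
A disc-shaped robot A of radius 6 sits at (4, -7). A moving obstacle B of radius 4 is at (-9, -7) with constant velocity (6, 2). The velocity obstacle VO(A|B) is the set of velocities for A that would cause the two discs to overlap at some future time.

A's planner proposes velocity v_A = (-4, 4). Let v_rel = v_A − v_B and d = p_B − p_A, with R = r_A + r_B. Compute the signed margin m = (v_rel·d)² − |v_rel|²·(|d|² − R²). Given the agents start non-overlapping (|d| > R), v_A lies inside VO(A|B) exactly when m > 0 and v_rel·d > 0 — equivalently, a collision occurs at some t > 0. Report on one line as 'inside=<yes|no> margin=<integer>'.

d = (-13, 0),  |d|² = 169;  R = 6+4 = 10,  c = 169−10² = 69
v_rel = (-10, 2),  |v_rel|² = 104;  v_rel·d = (-10)·(-13) + (2)·(0) = 130
104·t² − 260·t + 69 = 0  ⇒  m = 130² − 104·69 = 9724
m = 9724 > 0,  v_rel·d = 130 > 0  ⇒  inside

inside=yes margin=9724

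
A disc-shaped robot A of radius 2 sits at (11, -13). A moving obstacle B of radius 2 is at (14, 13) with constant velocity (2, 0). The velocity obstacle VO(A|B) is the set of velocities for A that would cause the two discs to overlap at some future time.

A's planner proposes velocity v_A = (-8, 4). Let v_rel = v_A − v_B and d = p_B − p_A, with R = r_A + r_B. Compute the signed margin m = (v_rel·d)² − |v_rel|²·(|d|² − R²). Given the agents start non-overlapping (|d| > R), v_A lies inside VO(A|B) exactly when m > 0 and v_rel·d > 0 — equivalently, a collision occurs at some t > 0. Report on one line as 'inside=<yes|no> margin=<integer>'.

d = (3, 26),  |d|² = 685;  R = 2+2 = 4,  c = 685−4² = 669
v_rel = (-10, 4),  |v_rel|² = 116;  v_rel·d = (-10)·(3) + (4)·(26) = 74
116·t² − 148·t + 669 = 0  ⇒  m = 74² − 116·669 = -72128
m = -72128 < 0,  v_rel·d = 74 > 0  ⇒  outside

inside=no margin=-72128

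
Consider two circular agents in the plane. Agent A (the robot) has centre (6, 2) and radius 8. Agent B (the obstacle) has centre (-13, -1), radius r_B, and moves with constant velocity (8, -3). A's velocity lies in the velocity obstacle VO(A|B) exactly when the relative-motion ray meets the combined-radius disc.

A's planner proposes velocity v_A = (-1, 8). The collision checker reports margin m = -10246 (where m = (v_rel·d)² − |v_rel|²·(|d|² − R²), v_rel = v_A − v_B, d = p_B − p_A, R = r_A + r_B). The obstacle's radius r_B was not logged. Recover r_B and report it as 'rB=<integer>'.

m = -10246
d = (-19, -3);  v_rel = (-9, 11),  |v_rel|² = 202
v_rel×d = (-9)·(-3) − (11)·(-19) = 236
since m = R²·202 − 236²:  R² = (55696 + -10246) / 202 = 225
R = √225 = 15  ⇒  r_B = 15 − 8 = 7

rB=7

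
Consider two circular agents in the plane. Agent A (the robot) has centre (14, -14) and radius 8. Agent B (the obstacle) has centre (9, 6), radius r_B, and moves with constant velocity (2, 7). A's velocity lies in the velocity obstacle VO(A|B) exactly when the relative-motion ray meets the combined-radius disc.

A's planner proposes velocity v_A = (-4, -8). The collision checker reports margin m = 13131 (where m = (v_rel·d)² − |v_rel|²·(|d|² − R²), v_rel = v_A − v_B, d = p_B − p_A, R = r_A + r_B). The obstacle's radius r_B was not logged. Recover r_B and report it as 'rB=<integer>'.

m = 13131
d = (-5, 20);  v_rel = (-6, -15),  |v_rel|² = 261
v_rel×d = (-6)·(20) − (-15)·(-5) = -195
since m = R²·261 − (-195)²:  R² = (38025 + 13131) / 261 = 196
R = √196 = 14  ⇒  r_B = 14 − 8 = 6

rB=6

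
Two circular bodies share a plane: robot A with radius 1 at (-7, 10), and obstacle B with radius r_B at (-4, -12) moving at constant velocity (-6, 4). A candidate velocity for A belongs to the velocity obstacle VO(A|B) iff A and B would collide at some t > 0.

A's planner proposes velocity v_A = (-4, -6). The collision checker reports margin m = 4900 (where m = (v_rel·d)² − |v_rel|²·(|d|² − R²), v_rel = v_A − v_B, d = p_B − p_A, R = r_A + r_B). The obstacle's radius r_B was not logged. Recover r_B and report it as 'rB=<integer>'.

m = 4900
d = (3, -22);  v_rel = (2, -10),  |v_rel|² = 104
v_rel×d = (2)·(-22) − (-10)·(3) = -14
since m = R²·104 − (-14)²:  R² = (196 + 4900) / 104 = 49
R = √49 = 7  ⇒  r_B = 7 − 1 = 6

rB=6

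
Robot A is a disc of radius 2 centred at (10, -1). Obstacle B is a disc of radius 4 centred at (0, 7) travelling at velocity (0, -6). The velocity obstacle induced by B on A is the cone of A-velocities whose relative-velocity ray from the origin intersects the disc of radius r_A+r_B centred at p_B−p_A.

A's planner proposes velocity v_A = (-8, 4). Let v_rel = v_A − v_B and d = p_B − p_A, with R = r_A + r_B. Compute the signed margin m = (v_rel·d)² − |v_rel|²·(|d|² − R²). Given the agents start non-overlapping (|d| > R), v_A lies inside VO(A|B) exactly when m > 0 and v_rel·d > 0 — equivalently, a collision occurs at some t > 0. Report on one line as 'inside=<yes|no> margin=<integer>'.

d = (-10, 8),  |d|² = 164;  R = 2+4 = 6,  c = 164−6² = 128
v_rel = (-8, 10),  |v_rel|² = 164;  v_rel·d = (-8)·(-10) + (10)·(8) = 160
164·t² − 320·t + 128 = 0  ⇒  m = 160² − 164·128 = 4608
m = 4608 > 0,  v_rel·d = 160 > 0  ⇒  inside

inside=yes margin=4608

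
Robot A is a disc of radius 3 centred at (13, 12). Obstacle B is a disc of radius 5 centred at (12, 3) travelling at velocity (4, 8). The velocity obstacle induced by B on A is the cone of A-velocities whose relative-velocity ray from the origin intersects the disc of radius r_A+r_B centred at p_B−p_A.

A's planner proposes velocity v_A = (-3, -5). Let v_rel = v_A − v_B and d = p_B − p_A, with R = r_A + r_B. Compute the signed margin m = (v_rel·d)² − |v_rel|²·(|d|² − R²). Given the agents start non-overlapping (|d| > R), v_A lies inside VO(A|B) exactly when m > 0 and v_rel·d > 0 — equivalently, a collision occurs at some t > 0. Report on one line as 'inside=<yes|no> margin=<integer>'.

d = (-1, -9),  |d|² = 82;  R = 3+5 = 8,  c = 82−8² = 18
v_rel = (-7, -13),  |v_rel|² = 218;  v_rel·d = (-7)·(-1) + (-13)·(-9) = 124
218·t² − 248·t + 18 = 0  ⇒  m = 124² − 218·18 = 11452
m = 11452 > 0,  v_rel·d = 124 > 0  ⇒  inside

inside=yes margin=11452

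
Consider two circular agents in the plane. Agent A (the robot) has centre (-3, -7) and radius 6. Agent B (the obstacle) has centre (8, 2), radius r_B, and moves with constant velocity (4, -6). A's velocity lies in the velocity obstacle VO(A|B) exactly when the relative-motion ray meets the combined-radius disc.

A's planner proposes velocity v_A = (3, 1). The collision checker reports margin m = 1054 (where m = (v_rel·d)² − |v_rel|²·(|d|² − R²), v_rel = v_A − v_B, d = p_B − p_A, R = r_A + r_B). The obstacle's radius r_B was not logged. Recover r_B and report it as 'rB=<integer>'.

m = 1054
d = (11, 9);  v_rel = (-1, 7),  |v_rel|² = 50
v_rel×d = (-1)·(9) − (7)·(11) = -86
since m = R²·50 − (-86)²:  R² = (7396 + 1054) / 50 = 169
R = √169 = 13  ⇒  r_B = 13 − 6 = 7

rB=7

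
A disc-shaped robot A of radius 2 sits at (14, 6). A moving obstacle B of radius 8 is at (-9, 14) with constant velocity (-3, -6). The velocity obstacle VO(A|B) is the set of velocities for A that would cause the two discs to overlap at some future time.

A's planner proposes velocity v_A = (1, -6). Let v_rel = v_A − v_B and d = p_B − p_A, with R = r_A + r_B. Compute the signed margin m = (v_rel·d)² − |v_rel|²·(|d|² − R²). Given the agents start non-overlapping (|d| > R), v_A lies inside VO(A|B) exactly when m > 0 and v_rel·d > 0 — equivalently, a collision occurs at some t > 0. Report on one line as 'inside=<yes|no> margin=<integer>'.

d = (-23, 8),  |d|² = 593;  R = 2+8 = 10,  c = 593−10² = 493
v_rel = (4, 0),  |v_rel|² = 16;  v_rel·d = (4)·(-23) + (0)·(8) = -92
16·t² + 184·t + 493 = 0  ⇒  m = (-92)² − 16·493 = 576
m = 576 > 0,  v_rel·d = -92 < 0  ⇒  outside

inside=no margin=576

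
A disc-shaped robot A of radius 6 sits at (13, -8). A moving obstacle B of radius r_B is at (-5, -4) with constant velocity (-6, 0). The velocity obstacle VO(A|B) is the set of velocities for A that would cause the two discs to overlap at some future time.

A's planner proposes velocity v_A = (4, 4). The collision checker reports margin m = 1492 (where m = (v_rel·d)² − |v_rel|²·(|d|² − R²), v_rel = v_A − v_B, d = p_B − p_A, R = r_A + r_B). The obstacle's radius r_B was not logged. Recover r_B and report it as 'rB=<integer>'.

m = 1492
d = (-18, 4);  v_rel = (10, 4),  |v_rel|² = 116
v_rel×d = (10)·(4) − (4)·(-18) = 112
since m = R²·116 − 112²:  R² = (12544 + 1492) / 116 = 121
R = √121 = 11  ⇒  r_B = 11 − 6 = 5

rB=5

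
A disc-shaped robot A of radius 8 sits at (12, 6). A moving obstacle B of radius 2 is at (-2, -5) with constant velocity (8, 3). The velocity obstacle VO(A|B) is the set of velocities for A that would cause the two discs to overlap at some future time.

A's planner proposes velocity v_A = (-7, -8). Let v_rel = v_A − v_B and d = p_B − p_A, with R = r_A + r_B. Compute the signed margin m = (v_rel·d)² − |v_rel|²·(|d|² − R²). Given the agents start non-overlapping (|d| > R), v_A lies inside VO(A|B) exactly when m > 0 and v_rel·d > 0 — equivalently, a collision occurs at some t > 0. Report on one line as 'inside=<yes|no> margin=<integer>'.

d = (-14, -11),  |d|² = 317;  R = 8+2 = 10,  c = 317−10² = 217
v_rel = (-15, -11),  |v_rel|² = 346;  v_rel·d = (-15)·(-14) + (-11)·(-11) = 331
346·t² − 662·t + 217 = 0  ⇒  m = 331² − 346·217 = 34479
m = 34479 > 0,  v_rel·d = 331 > 0  ⇒  inside

inside=yes margin=34479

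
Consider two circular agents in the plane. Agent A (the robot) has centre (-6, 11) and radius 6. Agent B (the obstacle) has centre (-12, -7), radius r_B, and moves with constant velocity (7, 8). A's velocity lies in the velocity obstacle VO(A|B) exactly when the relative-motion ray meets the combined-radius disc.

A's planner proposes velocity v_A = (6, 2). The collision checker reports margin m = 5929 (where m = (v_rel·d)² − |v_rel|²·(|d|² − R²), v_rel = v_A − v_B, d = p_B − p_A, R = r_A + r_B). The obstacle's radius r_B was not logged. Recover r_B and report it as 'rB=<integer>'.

m = 5929
d = (-6, -18);  v_rel = (-1, -6),  |v_rel|² = 37
v_rel×d = (-1)·(-18) − (-6)·(-6) = -18
since m = R²·37 − (-18)²:  R² = (324 + 5929) / 37 = 169
R = √169 = 13  ⇒  r_B = 13 − 6 = 7

rB=7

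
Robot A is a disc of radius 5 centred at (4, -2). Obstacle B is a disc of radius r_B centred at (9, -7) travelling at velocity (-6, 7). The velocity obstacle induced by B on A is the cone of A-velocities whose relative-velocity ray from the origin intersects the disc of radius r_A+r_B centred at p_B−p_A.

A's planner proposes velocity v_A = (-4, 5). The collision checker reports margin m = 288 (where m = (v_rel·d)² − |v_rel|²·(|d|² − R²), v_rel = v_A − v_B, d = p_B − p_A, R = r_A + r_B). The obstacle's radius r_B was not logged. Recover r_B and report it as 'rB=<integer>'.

m = 288
d = (5, -5);  v_rel = (2, -2),  |v_rel|² = 8
v_rel×d = (2)·(-5) − (-2)·(5) = 0
since m = R²·8 − 0²:  R² = (0 + 288) / 8 = 36
R = √36 = 6  ⇒  r_B = 6 − 5 = 1

rB=1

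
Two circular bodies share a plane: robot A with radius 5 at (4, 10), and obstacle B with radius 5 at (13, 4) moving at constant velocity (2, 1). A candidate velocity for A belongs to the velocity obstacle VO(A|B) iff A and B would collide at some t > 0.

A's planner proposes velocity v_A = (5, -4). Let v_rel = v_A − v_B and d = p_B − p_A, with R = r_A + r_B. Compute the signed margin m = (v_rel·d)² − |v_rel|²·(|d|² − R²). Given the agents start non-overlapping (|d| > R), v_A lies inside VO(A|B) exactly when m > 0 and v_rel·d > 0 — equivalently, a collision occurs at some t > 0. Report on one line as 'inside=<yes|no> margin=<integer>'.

d = (9, -6),  |d|² = 117;  R = 5+5 = 10,  c = 117−10² = 17
v_rel = (3, -5),  |v_rel|² = 34;  v_rel·d = (3)·(9) + (-5)·(-6) = 57
34·t² − 114·t + 17 = 0  ⇒  m = 57² − 34·17 = 2671
m = 2671 > 0,  v_rel·d = 57 > 0  ⇒  inside

inside=yes margin=2671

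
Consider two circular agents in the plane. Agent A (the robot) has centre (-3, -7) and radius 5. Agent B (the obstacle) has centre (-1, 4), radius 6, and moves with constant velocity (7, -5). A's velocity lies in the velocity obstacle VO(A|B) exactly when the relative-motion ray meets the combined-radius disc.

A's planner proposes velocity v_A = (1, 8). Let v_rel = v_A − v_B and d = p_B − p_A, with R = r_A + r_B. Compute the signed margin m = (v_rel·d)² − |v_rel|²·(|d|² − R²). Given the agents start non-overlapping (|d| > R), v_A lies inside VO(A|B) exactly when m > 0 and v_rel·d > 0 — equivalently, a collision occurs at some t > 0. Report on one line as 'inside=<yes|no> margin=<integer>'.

d = (2, 11),  |d|² = 125;  R = 5+6 = 11,  c = 125−11² = 4
v_rel = (-6, 13),  |v_rel|² = 205;  v_rel·d = (-6)·(2) + (13)·(11) = 131
205·t² − 262·t + 4 = 0  ⇒  m = 131² − 205·4 = 16341
m = 16341 > 0,  v_rel·d = 131 > 0  ⇒  inside

inside=yes margin=16341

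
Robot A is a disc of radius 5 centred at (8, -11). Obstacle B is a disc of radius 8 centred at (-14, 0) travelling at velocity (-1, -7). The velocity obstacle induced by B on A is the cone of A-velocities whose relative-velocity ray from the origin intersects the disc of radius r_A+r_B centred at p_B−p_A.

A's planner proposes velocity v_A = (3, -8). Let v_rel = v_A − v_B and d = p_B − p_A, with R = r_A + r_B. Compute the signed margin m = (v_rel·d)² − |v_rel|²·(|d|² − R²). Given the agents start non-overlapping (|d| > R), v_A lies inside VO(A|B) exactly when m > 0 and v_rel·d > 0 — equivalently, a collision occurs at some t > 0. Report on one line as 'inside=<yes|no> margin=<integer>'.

d = (-22, 11),  |d|² = 605;  R = 5+8 = 13,  c = 605−13² = 436
v_rel = (4, -1),  |v_rel|² = 17;  v_rel·d = (4)·(-22) + (-1)·(11) = -99
17·t² + 198·t + 436 = 0  ⇒  m = (-99)² − 17·436 = 2389
m = 2389 > 0,  v_rel·d = -99 < 0  ⇒  outside

inside=no margin=2389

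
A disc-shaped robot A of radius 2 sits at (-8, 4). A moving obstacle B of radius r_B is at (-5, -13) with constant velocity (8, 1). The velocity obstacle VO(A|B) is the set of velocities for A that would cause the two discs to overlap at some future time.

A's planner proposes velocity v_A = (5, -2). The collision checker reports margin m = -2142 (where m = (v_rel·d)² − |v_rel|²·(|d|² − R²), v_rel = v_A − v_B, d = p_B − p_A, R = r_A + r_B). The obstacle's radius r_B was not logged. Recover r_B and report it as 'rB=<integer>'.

m = -2142
d = (3, -17);  v_rel = (-3, -3),  |v_rel|² = 18
v_rel×d = (-3)·(-17) − (-3)·(3) = 60
since m = R²·18 − 60²:  R² = (3600 + -2142) / 18 = 81
R = √81 = 9  ⇒  r_B = 9 − 2 = 7

rB=7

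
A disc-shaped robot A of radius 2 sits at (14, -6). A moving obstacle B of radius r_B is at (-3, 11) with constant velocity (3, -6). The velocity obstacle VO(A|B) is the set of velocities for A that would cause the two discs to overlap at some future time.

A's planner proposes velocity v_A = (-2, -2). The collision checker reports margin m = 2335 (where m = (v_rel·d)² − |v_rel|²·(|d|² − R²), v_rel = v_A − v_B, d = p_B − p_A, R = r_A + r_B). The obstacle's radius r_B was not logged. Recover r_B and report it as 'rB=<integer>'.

m = 2335
d = (-17, 17);  v_rel = (-5, 4),  |v_rel|² = 41
v_rel×d = (-5)·(17) − (4)·(-17) = -17
since m = R²·41 − (-17)²:  R² = (289 + 2335) / 41 = 64
R = √64 = 8  ⇒  r_B = 8 − 2 = 6

rB=6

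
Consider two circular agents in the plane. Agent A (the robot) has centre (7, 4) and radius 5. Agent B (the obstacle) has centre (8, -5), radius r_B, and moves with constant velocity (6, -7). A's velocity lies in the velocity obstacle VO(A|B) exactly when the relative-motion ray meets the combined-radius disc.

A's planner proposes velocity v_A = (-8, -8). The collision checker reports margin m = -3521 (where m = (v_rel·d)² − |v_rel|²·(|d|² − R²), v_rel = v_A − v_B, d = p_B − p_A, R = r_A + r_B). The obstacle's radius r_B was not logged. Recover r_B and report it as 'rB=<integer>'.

m = -3521
d = (1, -9);  v_rel = (-14, -1),  |v_rel|² = 197
v_rel×d = (-14)·(-9) − (-1)·(1) = 127
since m = R²·197 − 127²:  R² = (16129 + -3521) / 197 = 64
R = √64 = 8  ⇒  r_B = 8 − 5 = 3

rB=3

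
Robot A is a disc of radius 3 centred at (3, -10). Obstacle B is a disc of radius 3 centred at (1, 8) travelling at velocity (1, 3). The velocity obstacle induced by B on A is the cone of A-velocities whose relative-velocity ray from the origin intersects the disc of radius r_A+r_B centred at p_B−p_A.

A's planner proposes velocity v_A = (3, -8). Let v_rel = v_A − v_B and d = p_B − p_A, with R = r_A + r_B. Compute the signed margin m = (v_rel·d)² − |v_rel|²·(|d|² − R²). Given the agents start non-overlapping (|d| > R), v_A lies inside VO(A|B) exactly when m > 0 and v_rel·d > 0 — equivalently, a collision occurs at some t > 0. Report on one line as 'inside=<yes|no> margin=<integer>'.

d = (-2, 18),  |d|² = 328;  R = 3+3 = 6,  c = 328−6² = 292
v_rel = (2, -11),  |v_rel|² = 125;  v_rel·d = (2)·(-2) + (-11)·(18) = -202
125·t² + 404·t + 292 = 0  ⇒  m = (-202)² − 125·292 = 4304
m = 4304 > 0,  v_rel·d = -202 < 0  ⇒  outside

inside=no margin=4304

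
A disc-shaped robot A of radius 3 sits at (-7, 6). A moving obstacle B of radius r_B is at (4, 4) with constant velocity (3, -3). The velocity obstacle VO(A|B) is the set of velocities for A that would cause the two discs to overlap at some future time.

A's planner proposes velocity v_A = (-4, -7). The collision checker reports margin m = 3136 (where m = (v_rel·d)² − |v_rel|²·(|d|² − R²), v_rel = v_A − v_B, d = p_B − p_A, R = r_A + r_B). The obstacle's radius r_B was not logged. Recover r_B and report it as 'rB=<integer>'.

m = 3136
d = (11, -2);  v_rel = (-7, -4),  |v_rel|² = 65
v_rel×d = (-7)·(-2) − (-4)·(11) = 58
since m = R²·65 − 58²:  R² = (3364 + 3136) / 65 = 100
R = √100 = 10  ⇒  r_B = 10 − 3 = 7

rB=7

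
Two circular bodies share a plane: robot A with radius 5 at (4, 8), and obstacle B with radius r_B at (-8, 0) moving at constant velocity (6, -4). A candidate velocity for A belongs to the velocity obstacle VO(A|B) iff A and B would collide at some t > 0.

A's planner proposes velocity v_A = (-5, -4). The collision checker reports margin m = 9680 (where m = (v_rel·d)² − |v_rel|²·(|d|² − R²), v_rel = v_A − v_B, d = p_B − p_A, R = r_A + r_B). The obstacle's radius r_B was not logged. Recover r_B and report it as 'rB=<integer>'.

m = 9680
d = (-12, -8);  v_rel = (-11, 0),  |v_rel|² = 121
v_rel×d = (-11)·(-8) − (0)·(-12) = 88
since m = R²·121 − 88²:  R² = (7744 + 9680) / 121 = 144
R = √144 = 12  ⇒  r_B = 12 − 5 = 7

rB=7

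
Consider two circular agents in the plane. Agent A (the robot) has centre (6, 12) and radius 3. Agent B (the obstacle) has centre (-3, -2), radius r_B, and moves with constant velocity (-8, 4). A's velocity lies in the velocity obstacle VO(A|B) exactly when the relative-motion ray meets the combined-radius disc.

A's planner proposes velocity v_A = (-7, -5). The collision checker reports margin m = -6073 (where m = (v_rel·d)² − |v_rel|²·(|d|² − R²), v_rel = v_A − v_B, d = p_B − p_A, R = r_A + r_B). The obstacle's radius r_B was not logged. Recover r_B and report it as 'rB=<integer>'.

m = -6073
d = (-9, -14);  v_rel = (1, -9),  |v_rel|² = 82
v_rel×d = (1)·(-14) − (-9)·(-9) = -95
since m = R²·82 − (-95)²:  R² = (9025 + -6073) / 82 = 36
R = √36 = 6  ⇒  r_B = 6 − 3 = 3

rB=3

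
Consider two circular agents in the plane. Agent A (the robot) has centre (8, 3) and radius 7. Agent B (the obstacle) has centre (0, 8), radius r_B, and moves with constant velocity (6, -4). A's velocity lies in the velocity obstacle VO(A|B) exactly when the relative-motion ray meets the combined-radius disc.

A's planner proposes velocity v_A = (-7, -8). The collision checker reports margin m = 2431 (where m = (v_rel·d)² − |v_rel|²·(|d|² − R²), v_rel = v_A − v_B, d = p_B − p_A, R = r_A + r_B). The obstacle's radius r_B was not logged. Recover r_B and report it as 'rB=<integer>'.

m = 2431
d = (-8, 5);  v_rel = (-13, -4),  |v_rel|² = 185
v_rel×d = (-13)·(5) − (-4)·(-8) = -97
since m = R²·185 − (-97)²:  R² = (9409 + 2431) / 185 = 64
R = √64 = 8  ⇒  r_B = 8 − 7 = 1

rB=1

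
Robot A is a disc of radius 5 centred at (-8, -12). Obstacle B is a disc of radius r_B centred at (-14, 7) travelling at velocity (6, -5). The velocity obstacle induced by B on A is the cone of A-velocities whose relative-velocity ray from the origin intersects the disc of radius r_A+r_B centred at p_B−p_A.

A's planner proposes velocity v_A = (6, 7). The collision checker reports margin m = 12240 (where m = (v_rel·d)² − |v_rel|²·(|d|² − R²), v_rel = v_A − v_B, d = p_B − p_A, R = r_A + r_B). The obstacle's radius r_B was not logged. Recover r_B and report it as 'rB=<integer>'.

m = 12240
d = (-6, 19);  v_rel = (0, 12),  |v_rel|² = 144
v_rel×d = (0)·(19) − (12)·(-6) = 72
since m = R²·144 − 72²:  R² = (5184 + 12240) / 144 = 121
R = √121 = 11  ⇒  r_B = 11 − 5 = 6

rB=6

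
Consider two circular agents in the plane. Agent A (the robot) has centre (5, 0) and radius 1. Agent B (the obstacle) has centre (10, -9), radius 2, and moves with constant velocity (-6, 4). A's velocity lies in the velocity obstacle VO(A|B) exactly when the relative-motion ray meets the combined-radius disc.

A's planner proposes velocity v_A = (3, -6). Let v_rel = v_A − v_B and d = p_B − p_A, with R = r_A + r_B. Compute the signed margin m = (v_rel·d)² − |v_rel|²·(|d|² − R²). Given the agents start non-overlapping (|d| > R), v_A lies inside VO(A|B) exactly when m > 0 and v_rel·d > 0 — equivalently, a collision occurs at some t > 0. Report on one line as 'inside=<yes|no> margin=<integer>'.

d = (5, -9),  |d|² = 106;  R = 1+2 = 3,  c = 106−3² = 97
v_rel = (9, -10),  |v_rel|² = 181;  v_rel·d = (9)·(5) + (-10)·(-9) = 135
181·t² − 270·t + 97 = 0  ⇒  m = 135² − 181·97 = 668
m = 668 > 0,  v_rel·d = 135 > 0  ⇒  inside

inside=yes margin=668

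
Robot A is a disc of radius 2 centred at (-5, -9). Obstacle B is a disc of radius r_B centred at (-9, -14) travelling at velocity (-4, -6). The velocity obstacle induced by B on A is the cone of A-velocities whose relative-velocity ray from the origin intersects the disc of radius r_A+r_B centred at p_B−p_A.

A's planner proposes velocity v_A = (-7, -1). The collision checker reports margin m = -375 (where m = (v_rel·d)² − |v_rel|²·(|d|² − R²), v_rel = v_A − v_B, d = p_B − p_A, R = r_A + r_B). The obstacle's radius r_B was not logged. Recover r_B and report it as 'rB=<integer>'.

m = -375
d = (-4, -5);  v_rel = (-3, 5),  |v_rel|² = 34
v_rel×d = (-3)·(-5) − (5)·(-4) = 35
since m = R²·34 − 35²:  R² = (1225 + -375) / 34 = 25
R = √25 = 5  ⇒  r_B = 5 − 2 = 3

rB=3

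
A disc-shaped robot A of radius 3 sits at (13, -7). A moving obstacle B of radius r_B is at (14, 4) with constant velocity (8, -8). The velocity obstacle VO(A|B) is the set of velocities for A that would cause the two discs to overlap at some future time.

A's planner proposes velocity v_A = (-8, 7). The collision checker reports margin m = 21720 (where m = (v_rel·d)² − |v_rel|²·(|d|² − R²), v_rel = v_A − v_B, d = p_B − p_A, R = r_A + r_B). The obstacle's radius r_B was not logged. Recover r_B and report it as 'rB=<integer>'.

m = 21720
d = (1, 11);  v_rel = (-16, 15),  |v_rel|² = 481
v_rel×d = (-16)·(11) − (15)·(1) = -191
since m = R²·481 − (-191)²:  R² = (36481 + 21720) / 481 = 121
R = √121 = 11  ⇒  r_B = 11 − 3 = 8

rB=8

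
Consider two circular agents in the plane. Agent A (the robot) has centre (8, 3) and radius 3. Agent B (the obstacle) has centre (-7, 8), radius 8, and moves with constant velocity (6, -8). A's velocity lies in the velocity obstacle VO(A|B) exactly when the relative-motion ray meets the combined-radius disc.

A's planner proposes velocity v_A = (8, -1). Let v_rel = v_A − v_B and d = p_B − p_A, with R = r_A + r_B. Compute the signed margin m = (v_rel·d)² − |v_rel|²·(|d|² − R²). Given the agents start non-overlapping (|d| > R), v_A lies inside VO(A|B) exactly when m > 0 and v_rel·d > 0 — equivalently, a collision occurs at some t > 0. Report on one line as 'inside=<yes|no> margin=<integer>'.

d = (-15, 5),  |d|² = 250;  R = 3+8 = 11,  c = 250−11² = 129
v_rel = (2, 7),  |v_rel|² = 53;  v_rel·d = (2)·(-15) + (7)·(5) = 5
53·t² − 10·t + 129 = 0  ⇒  m = 5² − 53·129 = -6812
m = -6812 < 0,  v_rel·d = 5 > 0  ⇒  outside

inside=no margin=-6812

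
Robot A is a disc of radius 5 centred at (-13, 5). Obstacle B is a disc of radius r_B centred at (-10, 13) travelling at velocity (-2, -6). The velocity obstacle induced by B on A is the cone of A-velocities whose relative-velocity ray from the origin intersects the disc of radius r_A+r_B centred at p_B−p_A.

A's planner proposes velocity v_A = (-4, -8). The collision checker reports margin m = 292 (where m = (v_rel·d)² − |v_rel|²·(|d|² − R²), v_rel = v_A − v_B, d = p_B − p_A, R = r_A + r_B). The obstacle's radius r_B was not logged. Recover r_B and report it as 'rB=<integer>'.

m = 292
d = (3, 8);  v_rel = (-2, -2),  |v_rel|² = 8
v_rel×d = (-2)·(8) − (-2)·(3) = -10
since m = R²·8 − (-10)²:  R² = (100 + 292) / 8 = 49
R = √49 = 7  ⇒  r_B = 7 − 5 = 2

rB=2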